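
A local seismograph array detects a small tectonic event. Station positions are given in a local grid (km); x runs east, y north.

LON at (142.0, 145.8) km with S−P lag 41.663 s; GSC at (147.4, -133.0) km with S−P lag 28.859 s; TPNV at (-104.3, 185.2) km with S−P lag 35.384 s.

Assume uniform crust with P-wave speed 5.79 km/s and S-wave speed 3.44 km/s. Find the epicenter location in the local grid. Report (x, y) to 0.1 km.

Distance from S−P lag: d = Δt · v_P v_S / (v_P − v_S) = Δt · (5.79·3.44)/(5.79−3.44) ≈ 8.4756·Δt.
So d_LON = 353.12, d_GSC = 244.60, d_TPNV = 299.90 km.
Circle about each station: (x − 142.0)² + (y − 145.8)² = 353.12²; (x − 147.4)² + (y + 133.0)² = 244.60²; (x + 104.3)² + (y − 185.2)² = 299.90².
Subtracting the LON equation from the GSC and TPNV equations removes the quadratic terms:
10.8 x − 557.6 y = 62858.69
-492.6 x + 78.8 y = 38509.61
Solving the 2×2 system: x ≈ -96.5, y ≈ -114.6 km.

-96.5 km east, -114.6 km north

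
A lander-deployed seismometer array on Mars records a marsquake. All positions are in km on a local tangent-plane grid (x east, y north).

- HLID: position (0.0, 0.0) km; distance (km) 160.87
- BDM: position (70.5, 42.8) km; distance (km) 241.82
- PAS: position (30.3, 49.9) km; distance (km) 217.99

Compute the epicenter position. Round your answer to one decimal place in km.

(-114.1, -113.4)

Circle about each station: x² + y² = 160.87²; (x − 70.5)² + (y − 42.8)² = 241.82²; (x − 30.3)² + (y − 49.9)² = 217.99².
Subtracting the HLID equation from the BDM and PAS equations removes the quadratic terms:
141.0 x + 85.6 y = -25795.67
60.6 x + 99.8 y = -18232.38
Solving the 2×2 system: x ≈ -114.1, y ≈ -113.4 km.
Check against HLID (with the unrounded x, y): √(x²+y²) = 160.87 ≈ 160.87 km. ✓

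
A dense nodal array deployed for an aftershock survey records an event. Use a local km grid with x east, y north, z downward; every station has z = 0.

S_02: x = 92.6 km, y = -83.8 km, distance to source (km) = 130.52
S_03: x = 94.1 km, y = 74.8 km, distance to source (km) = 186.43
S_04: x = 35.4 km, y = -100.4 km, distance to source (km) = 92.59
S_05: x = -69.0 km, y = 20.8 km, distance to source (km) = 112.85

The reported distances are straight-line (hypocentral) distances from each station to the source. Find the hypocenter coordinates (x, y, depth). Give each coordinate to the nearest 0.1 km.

Each station gives a sphere (x−x_i)² + (y−y_i)² + z² = d_i² (stations at z=0).
Subtracting the S_02 sphere from S_03 and S_04: z² cancels, leaving linear equations in x and y:
3.0 x + 317.2 y = -18868.02
-114.4 x − 33.2 y = 4198.68
Solving: x ≈ -19.493, y ≈ -59.299 km (keep extra digits for the depth step; rounded: -19.5, -59.3).
Then from the S_02 sphere: z² = 130.52² − (x − 92.6)² − (y + 83.8)² with x = -19.493, y = -59.299, so z ≈ 62.212 ≈ 62.2 km.

x ≈ -19.5 km, y ≈ -59.3 km, depth ≈ 62.2 km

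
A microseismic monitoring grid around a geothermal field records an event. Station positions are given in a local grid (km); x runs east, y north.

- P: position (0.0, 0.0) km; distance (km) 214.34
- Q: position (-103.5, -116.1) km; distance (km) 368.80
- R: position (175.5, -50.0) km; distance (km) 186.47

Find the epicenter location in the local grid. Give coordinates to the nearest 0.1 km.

(165.5, 136.2)

Circle about each station: x² + y² = 214.34²; (x + 103.5)² + (y + 116.1)² = 368.80²; (x − 175.5)² + (y + 50.0)² = 186.47².
Subtracting the P equation from the Q and R equations removes the quadratic terms:
-207.0 x − 232.2 y = -65880.34
351.0 x − 100.0 y = 44470.82
Solving the 2×2 system: x ≈ 165.5, y ≈ 136.2 km.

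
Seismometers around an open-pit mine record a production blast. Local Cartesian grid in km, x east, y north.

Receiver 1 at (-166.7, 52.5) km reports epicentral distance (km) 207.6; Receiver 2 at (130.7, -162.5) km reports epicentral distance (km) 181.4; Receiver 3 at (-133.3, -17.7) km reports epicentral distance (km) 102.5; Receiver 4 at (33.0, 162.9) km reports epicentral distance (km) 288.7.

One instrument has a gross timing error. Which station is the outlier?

Solve using three stations at a time. Using Receiver 1, Receiver 2, Receiver 4 (subtract circle equations pairwise → linear system) gives (x, y) ≈ (-44.4, -115.2).
Distances from that point to each station vs reported:
  Receiver 1: calculated 207.6 vs reported 207.6 → residual 0.0 km
  Receiver 2: calculated 181.4 vs reported 181.4 → residual 0.0 km
  Receiver 3: calculated 132.0 vs reported 102.5 → residual 29.5 km
  Receiver 4: calculated 288.7 vs reported 288.7 → residual 0.0 km
Receiver 1, Receiver 2, Receiver 4 are mutually consistent (residuals ≈ 0); Receiver 3 is off by 29.5 km.

Receiver 3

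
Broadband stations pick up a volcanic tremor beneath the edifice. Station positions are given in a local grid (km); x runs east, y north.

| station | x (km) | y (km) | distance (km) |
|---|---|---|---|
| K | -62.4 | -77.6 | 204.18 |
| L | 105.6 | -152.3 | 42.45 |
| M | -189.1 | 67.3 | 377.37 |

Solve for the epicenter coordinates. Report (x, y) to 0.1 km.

x ≈ 136.6 km, y ≈ -123.3 km

Circle about each station: (x + 62.4)² + (y + 77.6)² = 204.18²; (x − 105.6)² + (y + 152.3)² = 42.45²; (x + 189.1)² + (y − 67.3)² = 377.37².
Subtracting pairs of circle equations eliminates x²+y² and gives linear equations (the radical axes):
336.0 x − 149.4 y = 64318.60
-253.4 x + 289.8 y = -70346.06
Solving the 2×2 system: x ≈ 136.6, y ≈ -123.3 km.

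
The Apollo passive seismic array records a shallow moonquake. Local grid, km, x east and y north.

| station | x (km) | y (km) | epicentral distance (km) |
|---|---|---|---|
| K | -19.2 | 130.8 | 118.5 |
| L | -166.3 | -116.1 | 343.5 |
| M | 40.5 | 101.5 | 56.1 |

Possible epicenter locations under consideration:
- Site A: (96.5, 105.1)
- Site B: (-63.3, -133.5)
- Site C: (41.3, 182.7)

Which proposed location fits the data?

For each candidate, compare |candidate − station| to the reported distance:
Site A: residuals K 0.0, L 0.0, M 0.0 → max 0.0 km
Site B: residuals K 149.5, L 239.0, M 200.8 → max 239.0 km
Site C: residuals K 38.8, L 20.3, M 25.1 → max 38.8 km
Only Site A has all residuals ≈ 0.

Site A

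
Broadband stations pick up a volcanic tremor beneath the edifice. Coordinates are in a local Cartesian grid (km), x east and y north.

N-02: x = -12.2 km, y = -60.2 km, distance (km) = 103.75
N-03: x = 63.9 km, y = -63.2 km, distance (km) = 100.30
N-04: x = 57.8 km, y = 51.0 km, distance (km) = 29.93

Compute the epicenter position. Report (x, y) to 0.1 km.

34.2 km east, 32.6 km north

Circle about each station: (x + 12.2)² + (y + 60.2)² = 103.75²; (x − 63.9)² + (y + 63.2)² = 100.30²; (x − 57.8)² + (y − 51.0)² = 29.93².
Subtracting the N-02 equation from the N-03 and N-04 equations removes the quadratic terms:
152.2 x − 6.0 y = 5008.54
140.0 x + 222.4 y = 12037.22
Solving the 2×2 system: x ≈ 34.2, y ≈ 32.6 km.
Check against N-02 (with the unrounded x, y): √((x + 12.2)²+(y + 60.2)²) = 103.75 ≈ 103.75 km. ✓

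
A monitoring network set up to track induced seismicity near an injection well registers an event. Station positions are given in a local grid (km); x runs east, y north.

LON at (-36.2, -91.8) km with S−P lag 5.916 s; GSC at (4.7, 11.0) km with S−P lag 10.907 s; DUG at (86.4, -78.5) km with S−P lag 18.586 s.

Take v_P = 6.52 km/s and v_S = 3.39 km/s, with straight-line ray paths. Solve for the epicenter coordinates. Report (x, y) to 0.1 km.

x ≈ -41.8 km, y ≈ -50.4 km

Distance from S−P lag: d = Δt · v_P v_S / (v_P − v_S) = Δt · (6.52·3.39)/(6.52−3.39) ≈ 7.0616·Δt.
So d_LON = 41.78, d_GSC = 77.02, d_DUG = 131.25 km.
Circle about each station: (x + 36.2)² + (y + 91.8)² = 41.78²; (x − 4.7)² + (y − 11.0)² = 77.02²; (x − 86.4)² + (y + 78.5)² = 131.25².
Subtracting the LON equation from the GSC and DUG equations removes the quadratic terms:
81.8 x + 205.6 y = -13781.10
245.2 x + 26.6 y = -11591.46
Solving the 2×2 system: x ≈ -41.8, y ≈ -50.4 km.
Check against LON (with the unrounded x, y): √((x + 36.2)²+(y + 91.8)²) = 41.78 ≈ 41.78 km. ✓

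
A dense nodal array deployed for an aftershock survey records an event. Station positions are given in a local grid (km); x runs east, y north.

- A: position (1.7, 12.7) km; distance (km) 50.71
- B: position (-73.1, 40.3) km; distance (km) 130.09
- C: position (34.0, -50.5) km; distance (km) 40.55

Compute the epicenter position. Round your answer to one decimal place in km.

Circle about each station: (x − 1.7)² + (y − 12.7)² = 50.71²; (x + 73.1)² + (y − 40.3)² = 130.09²; (x − 34.0)² + (y + 50.5)² = 40.55².
Subtracting the A equation from the B and C equations removes the quadratic terms:
-149.6 x + 55.2 y = -7548.38
64.6 x − 126.4 y = 4469.27
Solving the 2×2 system: x ≈ 46.1, y ≈ -11.8 km.

46.1 km east, -11.8 km north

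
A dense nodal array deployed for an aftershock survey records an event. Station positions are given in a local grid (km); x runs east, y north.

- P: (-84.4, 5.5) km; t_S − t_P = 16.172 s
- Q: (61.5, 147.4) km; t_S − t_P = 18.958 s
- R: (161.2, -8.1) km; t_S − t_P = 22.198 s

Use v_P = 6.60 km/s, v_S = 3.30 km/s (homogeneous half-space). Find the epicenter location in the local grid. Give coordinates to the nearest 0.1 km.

19.6 km east, 29.5 km north

Distance from S−P lag: d = Δt · v_P v_S / (v_P − v_S) = Δt · (6.60·3.30)/(6.60−3.30) ≈ 6.6000·Δt.
So d_P = 106.74, d_Q = 125.12, d_R = 146.51 km.
Circle about each station: (x + 84.4)² + (y − 5.5)² = 106.74²; (x − 61.5)² + (y − 147.4)² = 125.12²; (x − 161.2)² + (y + 8.1)² = 146.51².
Subtracting the P equation from the Q and R equations removes the quadratic terms:
291.8 x + 283.8 y = 14093.81
491.2 x − 27.2 y = 8825.69
Solving the 2×2 system: x ≈ 19.6, y ≈ 29.5 km.
Check against P (with the unrounded x, y): √((x + 84.4)²+(y − 5.5)²) = 106.74 ≈ 106.74 km. ✓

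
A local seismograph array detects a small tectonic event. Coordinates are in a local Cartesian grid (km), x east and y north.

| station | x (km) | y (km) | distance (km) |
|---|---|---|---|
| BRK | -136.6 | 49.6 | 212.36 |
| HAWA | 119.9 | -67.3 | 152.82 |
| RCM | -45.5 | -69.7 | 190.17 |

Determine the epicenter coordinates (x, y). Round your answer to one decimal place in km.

Circle about each station: (x + 136.6)² + (y − 49.6)² = 212.36²; (x − 119.9)² + (y + 67.3)² = 152.82²; (x + 45.5)² + (y + 69.7)² = 190.17².
Subtracting the BRK equation from the HAWA and RCM equations removes the quadratic terms:
513.0 x − 233.8 y = 19528.40
182.2 x − 238.6 y = -5259.24
Solving the 2×2 system: x ≈ 73.8, y ≈ 78.4 km.

73.8 km east, 78.4 km north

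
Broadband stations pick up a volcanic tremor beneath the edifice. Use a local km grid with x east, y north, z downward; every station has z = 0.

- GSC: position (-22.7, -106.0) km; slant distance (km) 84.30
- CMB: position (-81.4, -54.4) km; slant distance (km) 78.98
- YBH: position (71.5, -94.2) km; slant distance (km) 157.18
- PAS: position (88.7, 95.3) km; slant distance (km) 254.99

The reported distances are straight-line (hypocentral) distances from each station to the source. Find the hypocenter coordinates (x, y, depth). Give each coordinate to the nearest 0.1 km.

Each station gives a sphere (x−x_i)² + (y−y_i)² + z² = d_i² (stations at z=0).
Subtracting the GSC sphere from CMB and YBH: z² cancels, leaving linear equations in x and y:
-117.4 x + 103.2 y = -1297.32
188.4 x + 23.6 y = -15364.46
Solving: x ≈ -70.002, y ≈ -92.205 km (keep extra digits for the depth step; rounded: -70.0, -92.2).
Then from the GSC sphere: z² = 84.30² − (x + 22.7)² − (y + 106.0)² with x = -70.002, y = -92.205, so z ≈ 68.401 ≈ 68.4 km.
Check against PAS (with the unrounded solution): distance 255.00 ≈ 254.99 km. ✓

(-70.0, -92.2, 68.4)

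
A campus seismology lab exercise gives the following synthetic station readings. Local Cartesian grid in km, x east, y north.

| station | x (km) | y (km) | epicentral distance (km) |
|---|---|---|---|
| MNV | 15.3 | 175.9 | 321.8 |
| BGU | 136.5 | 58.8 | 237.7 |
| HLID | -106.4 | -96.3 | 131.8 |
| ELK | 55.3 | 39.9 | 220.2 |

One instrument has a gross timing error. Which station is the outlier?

ELK

Solve using three stations at a time. Using MNV, BGU, HLID (subtract circle equations pairwise → linear system) gives (x, y) ≈ (15.7, -145.9).
Distances from that point to each station vs reported:
  MNV: calculated 321.8 vs reported 321.8 → residual 0.0 km
  BGU: calculated 237.7 vs reported 237.7 → residual 0.0 km
  HLID: calculated 131.8 vs reported 131.8 → residual 0.0 km
  ELK: calculated 190.0 vs reported 220.2 → residual 30.2 km
MNV, BGU, HLID are mutually consistent (residuals ≈ 0); ELK is off by 30.2 km.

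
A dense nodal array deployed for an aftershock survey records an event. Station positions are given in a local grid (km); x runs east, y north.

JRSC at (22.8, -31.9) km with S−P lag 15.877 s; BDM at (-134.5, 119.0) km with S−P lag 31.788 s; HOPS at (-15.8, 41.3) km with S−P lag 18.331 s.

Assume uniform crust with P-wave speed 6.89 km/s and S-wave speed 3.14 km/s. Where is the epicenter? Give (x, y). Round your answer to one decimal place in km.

(-66.7, -51.4)

Distance from S−P lag: d = Δt · v_P v_S / (v_P − v_S) = Δt · (6.89·3.14)/(6.89−3.14) ≈ 5.7692·Δt.
So d_JRSC = 91.60, d_BDM = 183.39, d_HOPS = 105.76 km.
Circle about each station: (x − 22.8)² + (y + 31.9)² = 91.60²; (x + 134.5)² + (y − 119.0)² = 183.39²; (x + 15.8)² + (y − 41.3)² = 105.76².
Subtracting the JRSC equation from the BDM and HOPS equations removes the quadratic terms:
-314.6 x + 301.8 y = 5472.47
-77.2 x + 146.4 y = -2376.74
Solving the 2×2 system: x ≈ -66.7, y ≈ -51.4 km.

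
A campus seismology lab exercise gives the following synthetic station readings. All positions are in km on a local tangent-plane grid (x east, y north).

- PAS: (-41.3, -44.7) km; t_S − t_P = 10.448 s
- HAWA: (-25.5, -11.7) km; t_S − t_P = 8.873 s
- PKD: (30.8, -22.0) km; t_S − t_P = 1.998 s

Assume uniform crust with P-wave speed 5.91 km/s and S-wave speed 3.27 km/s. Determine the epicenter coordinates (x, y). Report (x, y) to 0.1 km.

Distance from S−P lag: d = Δt · v_P v_S / (v_P − v_S) = Δt · (5.91·3.27)/(5.91−3.27) ≈ 7.3203·Δt.
So d_PAS = 76.48, d_HAWA = 64.95, d_PKD = 14.63 km.
Circle about each station: (x + 41.3)² + (y + 44.7)² = 76.48²; (x + 25.5)² + (y + 11.7)² = 64.95²; (x − 30.8)² + (y + 22.0)² = 14.63².
Subtracting the PAS equation from the HAWA and PKD equations removes the quadratic terms:
31.6 x + 66.0 y = -1285.95
144.2 x + 45.4 y = 3364.01
Solving the 2×2 system: x ≈ 34.7, y ≈ -36.1 km.

34.7 km east, -36.1 km north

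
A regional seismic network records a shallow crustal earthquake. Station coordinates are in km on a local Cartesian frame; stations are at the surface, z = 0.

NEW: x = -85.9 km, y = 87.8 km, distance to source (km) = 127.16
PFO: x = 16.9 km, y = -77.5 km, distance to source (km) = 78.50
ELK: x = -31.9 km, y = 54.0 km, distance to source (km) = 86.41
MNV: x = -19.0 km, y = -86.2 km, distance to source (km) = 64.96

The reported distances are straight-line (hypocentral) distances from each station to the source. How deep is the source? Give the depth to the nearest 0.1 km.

Each station gives a sphere (x−x_i)² + (y−y_i)² + z² = d_i² (stations at z=0).
Subtracting the NEW sphere from PFO and ELK: z² cancels, leaving linear equations in x and y:
205.6 x − 330.6 y = 1211.63
108.0 x − 67.6 y = -2451.06
Solving: x ≈ -40.916, y ≈ -29.111 km (keep extra digits for the depth step; rounded: -40.9, -29.1).
Then from the NEW sphere: z² = 127.16² − (x + 85.9)² − (y − 87.8)² with x = -40.916, y = -29.111, so z ≈ 21.861 ≈ 21.9 km.

depth ≈ 21.9 km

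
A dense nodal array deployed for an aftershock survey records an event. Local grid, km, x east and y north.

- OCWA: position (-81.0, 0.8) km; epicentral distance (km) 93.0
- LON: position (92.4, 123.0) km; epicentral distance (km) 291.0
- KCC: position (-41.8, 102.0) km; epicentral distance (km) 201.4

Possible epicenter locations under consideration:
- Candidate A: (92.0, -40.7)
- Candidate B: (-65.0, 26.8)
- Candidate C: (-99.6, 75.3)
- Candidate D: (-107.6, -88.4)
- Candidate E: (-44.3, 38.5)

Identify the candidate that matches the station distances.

Candidate D

For each candidate, compare |candidate − station| to the reported distance:
Candidate A: residuals OCWA 84.9, LON 127.3, KCC 5.8 → max 127.3 km
Candidate B: residuals OCWA 62.5, LON 106.5, KCC 122.7 → max 122.7 km
Candidate C: residuals OCWA 16.2, LON 93.2, KCC 137.7 → max 137.7 km
Candidate D: residuals OCWA 0.1, LON 0.0, KCC 0.0 → max 0.1 km
Candidate E: residuals OCWA 40.4, LON 130.3, KCC 137.9 → max 137.9 km
Only Candidate D has all residuals ≈ 0.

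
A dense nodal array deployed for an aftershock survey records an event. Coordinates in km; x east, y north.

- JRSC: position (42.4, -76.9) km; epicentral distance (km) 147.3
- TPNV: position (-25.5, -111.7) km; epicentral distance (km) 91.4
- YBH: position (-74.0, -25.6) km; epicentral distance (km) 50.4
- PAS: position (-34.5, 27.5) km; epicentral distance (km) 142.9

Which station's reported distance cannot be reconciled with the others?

PAS

Solve using three stations at a time. Using JRSC, TPNV, YBH (subtract circle equations pairwise → linear system) gives (x, y) ≈ (-104.5, -65.7).
Distances from that point to each station vs reported:
  JRSC: calculated 147.3 vs reported 147.3 → residual 0.0 km
  TPNV: calculated 91.4 vs reported 91.4 → residual 0.0 km
  YBH: calculated 50.4 vs reported 50.4 → residual 0.0 km
  PAS: calculated 116.5 vs reported 142.9 → residual 26.4 km
JRSC, TPNV, YBH are mutually consistent (residuals ≈ 0); PAS is off by 26.4 km.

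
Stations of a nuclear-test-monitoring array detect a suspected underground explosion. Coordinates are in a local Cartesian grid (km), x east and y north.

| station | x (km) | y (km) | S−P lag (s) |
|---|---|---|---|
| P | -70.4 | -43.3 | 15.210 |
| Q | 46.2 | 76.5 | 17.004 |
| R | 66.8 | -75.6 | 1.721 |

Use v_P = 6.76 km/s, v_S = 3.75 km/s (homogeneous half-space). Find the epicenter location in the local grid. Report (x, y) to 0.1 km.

x ≈ 55.6 km, y ≈ -66.4 km

Distance from S−P lag: d = Δt · v_P v_S / (v_P − v_S) = Δt · (6.76·3.75)/(6.76−3.75) ≈ 8.4219·Δt.
So d_P = 128.10, d_Q = 143.21, d_R = 14.49 km.
Circle about each station: (x + 70.4)² + (y + 43.3)² = 128.10²; (x − 46.2)² + (y − 76.5)² = 143.21²; (x − 66.8)² + (y + 75.6)² = 14.49².
Subtracting pairs of circle equations eliminates x²+y² and gives linear equations (the radical axes):
233.2 x + 239.6 y = -2943.85
274.4 x − 64.6 y = 19546.20
Solving the 2×2 system: x ≈ 55.6, y ≈ -66.4 km.
Check against P (with the unrounded x, y): √((x + 70.4)²+(y + 43.3)²) = 128.10 ≈ 128.10 km. ✓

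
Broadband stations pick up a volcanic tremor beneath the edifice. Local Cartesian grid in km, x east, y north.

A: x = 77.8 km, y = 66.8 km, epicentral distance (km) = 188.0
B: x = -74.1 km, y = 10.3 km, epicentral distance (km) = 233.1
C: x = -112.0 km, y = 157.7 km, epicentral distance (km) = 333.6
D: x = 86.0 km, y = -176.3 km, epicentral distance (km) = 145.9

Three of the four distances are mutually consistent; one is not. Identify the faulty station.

Solve using three stations at a time. Using B, C, D (subtract circle equations pairwise → linear system) gives (x, y) ≈ (152.1, -46.2).
Distances from that point to each station vs reported:
  A: calculated 135.2 vs reported 188.0 → residual 52.8 km
  B: calculated 233.1 vs reported 233.1 → residual 0.0 km
  C: calculated 333.6 vs reported 333.6 → residual 0.0 km
  D: calculated 146.0 vs reported 145.9 → residual 0.1 km
B, C, D are mutually consistent (residuals ≈ 0); A is off by 52.8 km.

A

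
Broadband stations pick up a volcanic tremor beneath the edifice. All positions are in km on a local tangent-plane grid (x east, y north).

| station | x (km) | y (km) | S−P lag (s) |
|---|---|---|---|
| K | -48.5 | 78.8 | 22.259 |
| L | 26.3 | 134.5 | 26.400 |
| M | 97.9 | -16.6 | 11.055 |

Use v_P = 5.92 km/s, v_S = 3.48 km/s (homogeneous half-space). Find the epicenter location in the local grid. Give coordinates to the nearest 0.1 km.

Distance from S−P lag: d = Δt · v_P v_S / (v_P − v_S) = Δt · (5.92·3.48)/(5.92−3.48) ≈ 8.4433·Δt.
So d_K = 187.94, d_L = 222.90, d_M = 93.34 km.
Circle about each station: (x + 48.5)² + (y − 78.8)² = 187.94²; (x − 26.3)² + (y − 134.5)² = 222.90²; (x − 97.9)² + (y + 16.6)² = 93.34².
Subtracting pairs of circle equations eliminates x²+y² and gives linear equations (the radical axes):
149.6 x + 111.4 y = -4142.72
292.8 x − 190.8 y = 27907.37
Solving the 2×2 system: x ≈ 37.9, y ≈ -88.1 km.

x ≈ 37.9 km, y ≈ -88.1 km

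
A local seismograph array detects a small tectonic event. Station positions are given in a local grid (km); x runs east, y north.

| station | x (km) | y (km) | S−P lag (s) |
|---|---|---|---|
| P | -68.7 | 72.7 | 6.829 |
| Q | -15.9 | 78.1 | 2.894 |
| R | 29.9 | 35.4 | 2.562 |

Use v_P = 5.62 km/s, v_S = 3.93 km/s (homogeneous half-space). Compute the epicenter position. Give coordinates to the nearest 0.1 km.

x ≈ 20.4 km, y ≈ 67.5 km

Distance from S−P lag: d = Δt · v_P v_S / (v_P − v_S) = Δt · (5.62·3.93)/(5.62−3.93) ≈ 13.0690·Δt.
So d_P = 89.25, d_Q = 37.82, d_R = 33.48 km.
Circle about each station: (x + 68.7)² + (y − 72.7)² = 89.25²; (x + 15.9)² + (y − 78.1)² = 37.82²; (x − 29.9)² + (y − 35.4)² = 33.48².
Subtracting pairs of circle equations eliminates x²+y² and gives linear equations (the radical axes):
105.6 x + 10.8 y = 2882.65
197.2 x − 74.6 y = -1013.16
Solving the 2×2 system: x ≈ 20.4, y ≈ 67.5 km.
Check against P (with the unrounded x, y): √((x + 68.7)²+(y − 72.7)²) = 89.25 ≈ 89.25 km. ✓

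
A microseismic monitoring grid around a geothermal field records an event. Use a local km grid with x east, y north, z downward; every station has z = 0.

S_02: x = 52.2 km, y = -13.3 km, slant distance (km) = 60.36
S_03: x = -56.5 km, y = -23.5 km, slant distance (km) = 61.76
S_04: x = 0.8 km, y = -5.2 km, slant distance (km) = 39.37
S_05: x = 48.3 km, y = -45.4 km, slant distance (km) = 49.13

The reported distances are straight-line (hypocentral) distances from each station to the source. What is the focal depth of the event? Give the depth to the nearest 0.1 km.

Each station gives a sphere (x−x_i)² + (y−y_i)² + z² = d_i² (stations at z=0).
Subtracting the S_02 sphere from S_03 and S_04: z² cancels, leaving linear equations in x and y:
-217.4 x − 20.4 y = 671.80
-102.8 x + 16.2 y = -780.72
Solving: x ≈ 0.898, y ≈ -42.497 km (keep extra digits for the depth step; rounded: 0.9, -42.5).
Then from the S_02 sphere: z² = 60.36² − (x − 52.2)² − (y + 13.3)² with x = 0.898, y = -42.497, so z ≈ 12.608 ≈ 12.6 km.
Check against S_05 (with the unrounded solution): distance 49.14 ≈ 49.13 km. ✓

12.6 km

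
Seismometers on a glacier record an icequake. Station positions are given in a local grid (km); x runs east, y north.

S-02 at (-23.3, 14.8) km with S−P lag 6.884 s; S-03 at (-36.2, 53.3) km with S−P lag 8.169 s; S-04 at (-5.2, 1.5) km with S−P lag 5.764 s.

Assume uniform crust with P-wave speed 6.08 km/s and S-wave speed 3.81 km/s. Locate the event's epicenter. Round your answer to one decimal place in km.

Distance from S−P lag: d = Δt · v_P v_S / (v_P − v_S) = Δt · (6.08·3.81)/(6.08−3.81) ≈ 10.2048·Δt.
So d_S-02 = 70.25, d_S-03 = 83.36, d_S-04 = 58.82 km.
Circle about each station: (x + 23.3)² + (y − 14.8)² = 70.25²; (x + 36.2)² + (y − 53.3)² = 83.36²; (x + 5.2)² + (y − 1.5)² = 58.82².
Subtracting pairs of circle equations eliminates x²+y² and gives linear equations (the radical axes):
-25.8 x + 77.0 y = 1375.57
36.2 x − 26.6 y = 742.63
Solving the 2×2 system: x ≈ 44.6, y ≈ 32.8 km.

44.6 km east, 32.8 km north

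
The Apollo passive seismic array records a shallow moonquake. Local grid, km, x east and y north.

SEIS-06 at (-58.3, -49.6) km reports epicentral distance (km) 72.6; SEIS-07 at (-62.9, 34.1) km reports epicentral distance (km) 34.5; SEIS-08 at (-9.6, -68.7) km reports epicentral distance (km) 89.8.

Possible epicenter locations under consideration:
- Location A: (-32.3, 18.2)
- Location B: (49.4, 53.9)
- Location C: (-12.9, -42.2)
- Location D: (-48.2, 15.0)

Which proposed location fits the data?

Location A

For each candidate, compare |candidate − station| to the reported distance:
Location A: residuals SEIS-06 0.0, SEIS-07 0.0, SEIS-08 0.0 → max 0.0 km
Location B: residuals SEIS-06 76.8, SEIS-07 79.5, SEIS-08 46.3 → max 79.5 km
Location C: residuals SEIS-06 26.6, SEIS-07 56.7, SEIS-08 63.1 → max 63.1 km
Location D: residuals SEIS-06 7.2, SEIS-07 10.4, SEIS-08 2.4 → max 10.4 km
Only Location A has all residuals ≈ 0.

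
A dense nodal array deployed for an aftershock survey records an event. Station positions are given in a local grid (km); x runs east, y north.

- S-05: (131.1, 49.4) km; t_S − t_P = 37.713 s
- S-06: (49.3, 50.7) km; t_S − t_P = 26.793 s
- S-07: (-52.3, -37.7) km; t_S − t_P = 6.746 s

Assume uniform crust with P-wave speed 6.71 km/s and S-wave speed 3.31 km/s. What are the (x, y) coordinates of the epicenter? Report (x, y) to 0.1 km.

-95.1 km east, -48.2 km north

Distance from S−P lag: d = Δt · v_P v_S / (v_P − v_S) = Δt · (6.71·3.31)/(6.71−3.31) ≈ 6.5324·Δt.
So d_S-05 = 246.36, d_S-06 = 175.02, d_S-07 = 44.07 km.
Circle about each station: (x − 131.1)² + (y − 49.4)² = 246.36²; (x − 49.3)² + (y − 50.7)² = 175.02²; (x + 52.3)² + (y + 37.7)² = 44.07².
Subtracting pairs of circle equations eliminates x²+y² and gives linear equations (the radical axes):
-163.6 x + 2.6 y = 15434.66
-366.8 x − 174.2 y = 43280.09
Solving the 2×2 system: x ≈ -95.1, y ≈ -48.2 km.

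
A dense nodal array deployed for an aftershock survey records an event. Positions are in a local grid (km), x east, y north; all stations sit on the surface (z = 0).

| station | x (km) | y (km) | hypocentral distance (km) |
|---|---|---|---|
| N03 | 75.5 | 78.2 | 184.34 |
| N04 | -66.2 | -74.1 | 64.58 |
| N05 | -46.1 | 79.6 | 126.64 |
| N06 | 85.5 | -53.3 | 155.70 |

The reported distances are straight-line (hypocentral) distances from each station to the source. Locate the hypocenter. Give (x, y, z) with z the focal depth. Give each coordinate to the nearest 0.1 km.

(-60.4, -35.3, 51.3)

Each station gives a sphere (x−x_i)² + (y−y_i)² + z² = d_i² (stations at z=0).
Subtracting the N03 sphere from N04 and N05: z² cancels, leaving linear equations in x and y:
-283.4 x − 304.6 y = 27868.42
-243.2 x + 2.8 y = 14589.43
Solving: x ≈ -60.396, y ≈ -35.300 km (keep extra digits for the depth step; rounded: -60.4, -35.3).
Then from the N03 sphere: z² = 184.34² − (x − 75.5)² − (y − 78.2)² with x = -60.396, y = -35.300, so z ≈ 51.296 ≈ 51.3 km.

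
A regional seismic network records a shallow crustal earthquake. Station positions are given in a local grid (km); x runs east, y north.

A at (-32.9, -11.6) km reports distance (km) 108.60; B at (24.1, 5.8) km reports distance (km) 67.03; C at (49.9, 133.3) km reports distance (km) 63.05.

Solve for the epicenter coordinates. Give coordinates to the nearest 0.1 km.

Circle about each station: (x + 32.9)² + (y + 11.6)² = 108.60²; (x − 24.1)² + (y − 5.8)² = 67.03²; (x − 49.9)² + (y − 133.3)² = 63.05².
Subtracting the A equation from the B and C equations removes the quadratic terms:
114.0 x + 34.8 y = 6698.42
165.6 x + 289.8 y = 26860.59
Solving the 2×2 system: x ≈ 36.9, y ≈ 71.6 km.

36.9 km east, 71.6 km north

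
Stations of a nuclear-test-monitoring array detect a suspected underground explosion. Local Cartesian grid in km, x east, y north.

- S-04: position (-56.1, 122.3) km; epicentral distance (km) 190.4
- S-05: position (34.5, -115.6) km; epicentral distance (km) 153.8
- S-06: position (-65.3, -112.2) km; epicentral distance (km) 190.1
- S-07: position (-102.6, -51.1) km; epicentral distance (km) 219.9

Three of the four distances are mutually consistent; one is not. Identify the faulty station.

S-06

Solve using three stations at a time. Using S-04, S-05, S-07 (subtract circle equations pairwise → linear system) gives (x, y) ≈ (105.1, 21.0).
Distances from that point to each station vs reported:
  S-04: calculated 190.4 vs reported 190.4 → residual 0.0 km
  S-05: calculated 153.8 vs reported 153.8 → residual 0.0 km
  S-06: calculated 216.3 vs reported 190.1 → residual 26.2 km
  S-07: calculated 219.9 vs reported 219.9 → residual 0.0 km
S-04, S-05, S-07 are mutually consistent (residuals ≈ 0); S-06 is off by 26.2 km.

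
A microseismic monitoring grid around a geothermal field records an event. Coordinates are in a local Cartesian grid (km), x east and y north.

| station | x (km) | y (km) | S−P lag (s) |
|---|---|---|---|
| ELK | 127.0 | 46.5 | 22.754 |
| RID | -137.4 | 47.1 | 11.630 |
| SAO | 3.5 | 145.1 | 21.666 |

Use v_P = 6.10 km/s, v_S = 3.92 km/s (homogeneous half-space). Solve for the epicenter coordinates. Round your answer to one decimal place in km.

(-92.5, -72.3)

Distance from S−P lag: d = Δt · v_P v_S / (v_P − v_S) = Δt · (6.10·3.92)/(6.10−3.92) ≈ 10.9688·Δt.
So d_ELK = 249.58, d_RID = 127.57, d_SAO = 237.65 km.
Circle about each station: (x − 127.0)² + (y − 46.5)² = 249.58²; (x + 137.4)² + (y − 47.1)² = 127.57²; (x − 3.5)² + (y − 145.1)² = 237.65².
Subtracting the ELK equation from the RID and SAO equations removes the quadratic terms:
-528.8 x + 1.2 y = 48821.99
-247.0 x + 197.2 y = 8587.66
Solving the 2×2 system: x ≈ -92.5, y ≈ -72.3 km.
Check against ELK (with the unrounded x, y): √((x − 127.0)²+(y − 46.5)²) = 249.58 ≈ 249.58 km. ✓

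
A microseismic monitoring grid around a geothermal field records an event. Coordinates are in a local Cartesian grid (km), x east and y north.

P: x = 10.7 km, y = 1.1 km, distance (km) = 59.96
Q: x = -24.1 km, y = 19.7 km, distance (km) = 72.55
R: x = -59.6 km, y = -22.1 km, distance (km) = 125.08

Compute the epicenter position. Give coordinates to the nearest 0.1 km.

40.2 km east, 53.3 km north

Circle about each station: (x − 10.7)² + (y − 1.1)² = 59.96²; (x + 24.1)² + (y − 19.7)² = 72.55²; (x + 59.6)² + (y + 22.1)² = 125.08².
Subtracting the P equation from the Q and R equations removes the quadratic terms:
-69.6 x + 37.2 y = -815.10
-140.6 x − 46.4 y = -8124.93
Solving the 2×2 system: x ≈ 40.2, y ≈ 53.3 km.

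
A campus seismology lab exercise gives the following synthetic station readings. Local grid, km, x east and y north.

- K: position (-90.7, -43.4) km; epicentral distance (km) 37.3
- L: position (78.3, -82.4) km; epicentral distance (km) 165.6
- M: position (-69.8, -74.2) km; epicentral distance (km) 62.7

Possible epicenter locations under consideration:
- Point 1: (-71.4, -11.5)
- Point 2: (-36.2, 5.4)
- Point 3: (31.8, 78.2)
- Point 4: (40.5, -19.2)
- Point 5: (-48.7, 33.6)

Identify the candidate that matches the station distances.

For each candidate, compare |candidate − station| to the reported distance:
Point 1: residuals K 0.0, L 0.0, M 0.0 → max 0.0 km
Point 2: residuals K 35.9, L 21.3, M 23.7 → max 35.9 km
Point 3: residuals K 135.3, L 1.6, M 120.5 → max 135.3 km
Point 4: residuals K 96.1, L 92.0, M 60.6 → max 96.1 km
Point 5: residuals K 50.4, L 6.4, M 47.1 → max 50.4 km
Only Point 1 has all residuals ≈ 0.

Point 1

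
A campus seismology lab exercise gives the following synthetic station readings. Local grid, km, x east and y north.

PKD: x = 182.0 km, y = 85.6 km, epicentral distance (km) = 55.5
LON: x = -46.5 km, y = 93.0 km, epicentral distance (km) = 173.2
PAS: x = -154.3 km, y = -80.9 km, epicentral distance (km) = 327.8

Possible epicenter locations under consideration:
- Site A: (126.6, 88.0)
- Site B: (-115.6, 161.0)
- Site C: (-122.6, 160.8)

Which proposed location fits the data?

For each candidate, compare |candidate − station| to the reported distance:
Site A: residuals PKD 0.0, LON 0.0, PAS 0.0 → max 0.0 km
Site B: residuals PKD 251.5, LON 76.3, PAS 82.8 → max 251.5 km
Site C: residuals PKD 258.2, LON 71.3, PAS 84.0 → max 258.2 km
Only Site A has all residuals ≈ 0.

Site A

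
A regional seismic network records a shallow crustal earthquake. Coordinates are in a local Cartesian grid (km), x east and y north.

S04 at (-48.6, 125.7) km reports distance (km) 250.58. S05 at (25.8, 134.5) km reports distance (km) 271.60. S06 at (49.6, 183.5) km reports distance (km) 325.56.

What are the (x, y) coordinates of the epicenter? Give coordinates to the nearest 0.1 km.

Circle about each station: (x + 48.6)² + (y − 125.7)² = 250.58²; (x − 25.8)² + (y − 134.5)² = 271.60²; (x − 49.6)² + (y − 183.5)² = 325.56².
Subtracting the S04 equation from the S05 and S06 equations removes the quadratic terms:
148.8 x + 17.6 y = -10382.78
196.4 x + 115.6 y = -25229.02
Solving the 2×2 system: x ≈ -55.0, y ≈ -124.8 km.
Check against S04 (with the unrounded x, y): √((x + 48.6)²+(y − 125.7)²) = 250.55 ≈ 250.58 km. ✓

(-55.0, -124.8)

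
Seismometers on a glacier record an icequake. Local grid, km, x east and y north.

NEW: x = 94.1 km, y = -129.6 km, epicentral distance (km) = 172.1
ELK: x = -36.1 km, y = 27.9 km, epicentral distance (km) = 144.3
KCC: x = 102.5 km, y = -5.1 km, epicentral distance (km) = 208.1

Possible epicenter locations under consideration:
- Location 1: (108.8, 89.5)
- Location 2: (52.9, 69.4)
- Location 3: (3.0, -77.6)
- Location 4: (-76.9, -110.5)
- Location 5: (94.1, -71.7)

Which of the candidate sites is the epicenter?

For each candidate, compare |candidate − station| to the reported distance:
Location 1: residuals NEW 47.5, ELK 13.2, KCC 113.3 → max 113.3 km
Location 2: residuals NEW 31.1, ELK 46.1, KCC 118.6 → max 118.6 km
Location 3: residuals NEW 67.2, ELK 31.8, KCC 85.0 → max 85.0 km
Location 4: residuals NEW 0.0, ELK 0.0, KCC 0.0 → max 0.0 km
Location 5: residuals NEW 114.2, ELK 19.6, KCC 141.0 → max 141.0 km
Only Location 4 has all residuals ≈ 0.

Location 4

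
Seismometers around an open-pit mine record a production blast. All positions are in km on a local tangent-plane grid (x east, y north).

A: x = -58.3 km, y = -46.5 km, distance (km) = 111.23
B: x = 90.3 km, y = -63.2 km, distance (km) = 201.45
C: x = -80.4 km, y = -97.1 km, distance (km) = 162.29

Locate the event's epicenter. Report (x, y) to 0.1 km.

Circle about each station: (x + 58.3)² + (y + 46.5)² = 111.23²; (x − 90.3)² + (y + 63.2)² = 201.45²; (x + 80.4)² + (y + 97.1)² = 162.29².
Subtracting pairs of circle equations eliminates x²+y² and gives linear equations (the radical axes):
297.2 x − 33.4 y = -21622.80
-44.2 x − 101.2 y = -3634.50
Solving the 2×2 system: x ≈ -65.5, y ≈ 64.5 km.

-65.5 km east, 64.5 km north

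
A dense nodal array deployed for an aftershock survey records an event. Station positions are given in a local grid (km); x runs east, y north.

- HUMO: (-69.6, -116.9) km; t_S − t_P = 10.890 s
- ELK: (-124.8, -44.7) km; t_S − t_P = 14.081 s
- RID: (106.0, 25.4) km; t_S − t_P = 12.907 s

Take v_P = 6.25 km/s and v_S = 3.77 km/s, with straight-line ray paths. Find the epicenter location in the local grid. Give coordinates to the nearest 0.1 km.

Distance from S−P lag: d = Δt · v_P v_S / (v_P − v_S) = Δt · (6.25·3.77)/(6.25−3.77) ≈ 9.5010·Δt.
So d_HUMO = 103.47, d_ELK = 133.78, d_RID = 122.63 km.
Circle about each station: (x + 69.6)² + (y + 116.9)² = 103.47²; (x + 124.8)² + (y + 44.7)² = 133.78²; (x − 106.0)² + (y − 25.4)² = 122.63².
Subtracting the HUMO equation from the ELK and RID equations removes the quadratic terms:
-110.4 x + 144.4 y = -8127.69
351.2 x + 284.6 y = -10960.69
Solving the 2×2 system: x ≈ 8.9, y ≈ -49.5 km.

8.9 km east, -49.5 km north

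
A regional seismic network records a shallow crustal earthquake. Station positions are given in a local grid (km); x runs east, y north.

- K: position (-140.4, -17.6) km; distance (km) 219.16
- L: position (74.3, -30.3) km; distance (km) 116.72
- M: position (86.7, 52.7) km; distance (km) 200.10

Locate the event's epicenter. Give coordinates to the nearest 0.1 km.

Circle about each station: (x + 140.4)² + (y + 17.6)² = 219.16²; (x − 74.3)² + (y + 30.3)² = 116.72²; (x − 86.7)² + (y − 52.7)² = 200.10².
Subtracting the K equation from the L and M equations removes the quadratic terms:
429.4 x − 25.4 y = 20824.21
454.2 x + 140.6 y = -1736.64
Solving the 2×2 system: x ≈ 40.1, y ≈ -141.9 km.

(40.1, -141.9)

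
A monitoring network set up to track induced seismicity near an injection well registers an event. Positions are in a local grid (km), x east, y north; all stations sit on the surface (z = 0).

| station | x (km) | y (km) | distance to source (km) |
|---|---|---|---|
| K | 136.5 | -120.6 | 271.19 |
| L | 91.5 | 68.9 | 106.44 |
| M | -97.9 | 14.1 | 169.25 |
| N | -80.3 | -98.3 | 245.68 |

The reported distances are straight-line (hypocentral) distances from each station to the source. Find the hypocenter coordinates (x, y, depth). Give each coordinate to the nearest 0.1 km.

Each station gives a sphere (x−x_i)² + (y−y_i)² + z² = d_i² (stations at z=0).
Subtracting the K sphere from L and M: z² cancels, leaving linear equations in x and y:
-90.0 x + 379.0 y = 42157.39
-468.8 x + 269.4 y = 21505.06
Solving: x ≈ 20.901, y ≈ 116.196 km (keep extra digits for the depth step; rounded: 20.9, 116.2).
Then from the K sphere: z² = 271.19² − (x − 136.5)² − (y + 120.6)² with x = 20.901, y = 116.196, so z ≈ 64.098 ≈ 64.1 km.

x ≈ 20.9 km, y ≈ 116.2 km, depth ≈ 64.1 km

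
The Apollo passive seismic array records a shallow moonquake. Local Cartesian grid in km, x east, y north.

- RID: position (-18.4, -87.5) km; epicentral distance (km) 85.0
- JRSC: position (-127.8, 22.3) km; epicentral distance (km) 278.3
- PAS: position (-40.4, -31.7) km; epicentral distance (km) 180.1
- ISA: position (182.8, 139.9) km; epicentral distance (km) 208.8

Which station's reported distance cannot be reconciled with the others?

Solve using three stations at a time. Using JRSC, PAS, ISA (subtract circle equations pairwise → linear system) gives (x, y) ≈ (136.9, -63.8).
Distances from that point to each station vs reported:
  RID: calculated 157.1 vs reported 85.0 → residual 72.1 km
  JRSC: calculated 278.3 vs reported 278.3 → residual 0.0 km
  PAS: calculated 180.2 vs reported 180.1 → residual 0.1 km
  ISA: calculated 208.9 vs reported 208.8 → residual 0.1 km
JRSC, PAS, ISA are mutually consistent (residuals ≈ 0); RID is off by 72.1 km.

RID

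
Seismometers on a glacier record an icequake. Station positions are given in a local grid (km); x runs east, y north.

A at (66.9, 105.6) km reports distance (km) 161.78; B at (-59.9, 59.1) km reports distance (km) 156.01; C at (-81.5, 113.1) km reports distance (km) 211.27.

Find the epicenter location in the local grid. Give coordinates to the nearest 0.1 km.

Circle about each station: (x − 66.9)² + (y − 105.6)² = 161.78²; (x + 59.9)² + (y − 59.1)² = 156.01²; (x + 81.5)² + (y − 113.1)² = 211.27².
Subtracting pairs of circle equations eliminates x²+y² and gives linear equations (the radical axes):
-253.6 x − 93.0 y = -6712.50
-296.8 x + 15.0 y = -14655.35
Solving the 2×2 system: x ≈ 46.6, y ≈ -54.9 km.
Check against A (with the unrounded x, y): √((x − 66.9)²+(y − 105.6)²) = 161.78 ≈ 161.78 km. ✓

x ≈ 46.6 km, y ≈ -54.9 km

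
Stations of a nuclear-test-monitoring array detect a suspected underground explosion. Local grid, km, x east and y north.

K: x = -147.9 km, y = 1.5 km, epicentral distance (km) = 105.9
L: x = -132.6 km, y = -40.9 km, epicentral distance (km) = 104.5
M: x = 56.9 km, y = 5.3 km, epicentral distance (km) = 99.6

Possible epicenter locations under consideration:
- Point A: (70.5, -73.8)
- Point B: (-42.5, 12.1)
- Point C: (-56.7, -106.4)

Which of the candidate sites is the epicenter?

For each candidate, compare |candidate − station| to the reported distance:
Point A: residuals K 125.1, L 101.2, M 19.3 → max 125.1 km
Point B: residuals K 0.0, L 0.0, M 0.0 → max 0.0 km
Point C: residuals K 35.4, L 4.2, M 59.7 → max 59.7 km
Only Point B has all residuals ≈ 0.

Point B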